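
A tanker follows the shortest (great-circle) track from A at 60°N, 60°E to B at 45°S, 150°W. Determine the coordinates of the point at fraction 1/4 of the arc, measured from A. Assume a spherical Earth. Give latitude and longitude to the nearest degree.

≈ 54°N, 136°E

The haversine formula gives a central angle δ ≈ 2.735 rad (156.7°) between the endpoints.
Interpolate at f = 1/4 with slerp weights a = sin((1−f)δ)/sin δ ≈ 2.243, b = sin(fδ)/sin δ ≈ 1.598.
p = a·p₁ + b·p₂ ≈ (-0.418, 0.406, 0.813); φ = arcsin(p_z) ≈ 54.35°, λ = atan2(p_y, p_x) ≈ 135.81°.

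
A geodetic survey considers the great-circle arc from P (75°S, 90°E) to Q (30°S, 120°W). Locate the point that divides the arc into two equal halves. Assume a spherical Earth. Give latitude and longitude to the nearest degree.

≈ (66°S, 131°W)

From cos δ = sin φ₁ sin φ₂ + cos φ₁ cos φ₂ cos Δλ, the central angle is δ ≈ 1.278 rad (73.2°).
Interpolate at f = 1/2 with slerp weights a = sin((1−f)δ)/sin δ ≈ 0.623, b = sin(fδ)/sin δ ≈ 0.623.
p = a·p₁ + b·p₂ ≈ (-0.270, -0.306, -0.913); φ = arcsin(p_z) ≈ -65.93°, λ = atan2(p_y, p_x) ≈ -131.40°.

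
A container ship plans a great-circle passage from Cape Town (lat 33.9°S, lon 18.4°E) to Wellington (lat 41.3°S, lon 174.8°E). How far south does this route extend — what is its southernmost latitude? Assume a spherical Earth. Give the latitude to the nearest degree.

≈ 75°S

The great circle lies in the plane with unit normal n̂ = (p₁ × p₂)/|p₁ × p₂|.
Here n̂_z ≈ +0.255; the vertex latitude is φ_max = arccos|n̂_z| ≈ 75.2°.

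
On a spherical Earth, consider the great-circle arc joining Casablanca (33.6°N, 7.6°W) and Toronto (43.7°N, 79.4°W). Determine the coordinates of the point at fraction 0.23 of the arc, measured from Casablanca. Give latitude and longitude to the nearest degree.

From cos δ = sin φ₁ sin φ₂ + cos φ₁ cos φ₂ cos Δλ, the central angle is δ ≈ 0.964 rad (55.2°).
Interpolate at f = 0.23 with slerp weights a = sin((1−f)δ)/sin δ ≈ 0.823, b = sin(fδ)/sin δ ≈ 0.268.
p = a·p₁ + b·p₂ ≈ (0.715, -0.281, 0.640); φ = arcsin(p_z) ≈ 39.81°, λ = atan2(p_y, p_x) ≈ -21.45°.

≈ 40°N, 21°W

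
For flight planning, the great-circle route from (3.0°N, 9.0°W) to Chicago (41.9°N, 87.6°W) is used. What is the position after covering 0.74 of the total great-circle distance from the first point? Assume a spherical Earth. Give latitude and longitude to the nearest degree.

Convert each endpoint to a unit vector on the sphere (x = cos φ cos λ, y = cos φ sin λ, z = sin φ).
The central angle between the endpoints is δ = arccos(p₁·p₂) ≈ 1.388 rad (79.5°).
Interpolate at f = 0.74 with slerp weights a = sin((1−f)δ)/sin δ ≈ 0.359, b = sin(fδ)/sin δ ≈ 0.870.
p = a·p₁ + b·p₂ ≈ (0.381, -0.703, 0.600); φ = arcsin(p_z) ≈ 36.87°, λ = atan2(p_y, p_x) ≈ -61.54°.

≈ (37°N, 62°W)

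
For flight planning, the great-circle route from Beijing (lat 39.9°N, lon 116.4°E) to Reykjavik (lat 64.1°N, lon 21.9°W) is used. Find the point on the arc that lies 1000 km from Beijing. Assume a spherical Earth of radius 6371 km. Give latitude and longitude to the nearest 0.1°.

The haversine formula gives a central angle δ ≈ 1.238 rad (70.9°) between the endpoints. The total great-circle distance is δ·R ≈ 1.238 × 6371 ≈ 7886 km, so the target fraction is f = 1000/7886 ≈ 0.127.
Interpolate at f ≈ 0.127 with slerp weights a = sin((1−f)δ)/sin δ ≈ 0.934, b = sin(fδ)/sin δ ≈ 0.165.
p = a·p₁ + b·p₂ ≈ (-0.251, 0.615, 0.748); φ = arcsin(p_z) ≈ 48.39°, λ = atan2(p_y, p_x) ≈ 112.25°.

≈ lat 48.4°N, lon 112.2°E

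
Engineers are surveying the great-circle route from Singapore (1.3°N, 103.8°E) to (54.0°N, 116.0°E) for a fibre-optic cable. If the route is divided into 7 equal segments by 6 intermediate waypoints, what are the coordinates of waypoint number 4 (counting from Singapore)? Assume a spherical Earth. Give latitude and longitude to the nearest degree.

The haversine formula gives a central angle δ ≈ 0.936 rad (53.6°) between the endpoints.
Interpolate at f = 4/7 with slerp weights a = sin((1−f)δ)/sin δ ≈ 0.485, b = sin(fδ)/sin δ ≈ 0.633.
p = a·p₁ + b·p₂ ≈ (-0.279, 0.805, 0.523); φ = arcsin(p_z) ≈ 31.55°, λ = atan2(p_y, p_x) ≈ 109.09°.

≈ (32°N, 109°E)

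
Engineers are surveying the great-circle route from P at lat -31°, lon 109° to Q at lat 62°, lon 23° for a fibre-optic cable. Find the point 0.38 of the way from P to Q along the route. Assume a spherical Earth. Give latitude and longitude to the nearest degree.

≈ lat 8°, lon 88°

Write both endpoints as unit vectors p₁, p₂ with components (cos φ cos λ, cos φ sin λ, sin φ).
The central angle between the endpoints is δ = arccos(p₁·p₂) ≈ 2.012 rad (115.3°).
Interpolate at f = 0.38 with slerp weights a = sin((1−f)δ)/sin δ ≈ 1.048, b = sin(fδ)/sin δ ≈ 0.765.
p = a·p₁ + b·p₂ ≈ (0.038, 0.990, 0.136); φ = arcsin(p_z) ≈ 7.80°, λ = atan2(p_y, p_x) ≈ 87.79°.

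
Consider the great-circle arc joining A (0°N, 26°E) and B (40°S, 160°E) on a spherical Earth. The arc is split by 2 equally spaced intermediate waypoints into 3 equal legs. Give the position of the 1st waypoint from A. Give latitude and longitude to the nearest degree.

≈ (30°S, 55°E)

Write both endpoints as unit vectors p₁, p₂ with components (cos φ cos λ, cos φ sin λ, sin φ).
The central angle between the endpoints is δ = arccos(p₁·p₂) ≈ 2.132 rad (122.2°).
Interpolate at f = 1/3 with slerp weights a = sin((1−f)δ)/sin δ ≈ 1.168, b = sin(fδ)/sin δ ≈ 0.770.
p = a·p₁ + b·p₂ ≈ (0.495, 0.714, -0.495); φ = arcsin(p_z) ≈ -29.69°, λ = atan2(p_y, p_x) ≈ 55.26°.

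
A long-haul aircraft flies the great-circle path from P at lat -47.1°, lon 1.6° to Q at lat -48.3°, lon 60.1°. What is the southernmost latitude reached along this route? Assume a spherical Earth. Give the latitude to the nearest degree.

The great circle lies in the plane with unit normal n̂ = (p₁ × p₂)/|p₁ × p₂|.
Here n̂_z ≈ +0.621; the vertex latitude is φ_max = arccos|n̂_z| ≈ 51.6°.

≈ -52°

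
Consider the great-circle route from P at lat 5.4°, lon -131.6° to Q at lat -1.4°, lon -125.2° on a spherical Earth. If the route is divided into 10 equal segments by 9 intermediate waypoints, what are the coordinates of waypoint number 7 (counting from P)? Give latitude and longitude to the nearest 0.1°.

≈ lat 0.6°, lon -127.1°

Convert each endpoint to a unit vector on the sphere (x = cos φ cos λ, y = cos φ sin λ, z = sin φ).
The central angle between the endpoints is δ = arccos(p₁·p₂) ≈ 0.163 rad (9.3°).
Interpolate at f = 7/10 with slerp weights a = sin((1−f)δ)/sin δ ≈ 0.301, b = sin(fδ)/sin δ ≈ 0.702.
p = a·p₁ + b·p₂ ≈ (-0.603, -0.797, 0.011); φ = arcsin(p_z) ≈ 0.64°, λ = atan2(p_y, p_x) ≈ -127.12°.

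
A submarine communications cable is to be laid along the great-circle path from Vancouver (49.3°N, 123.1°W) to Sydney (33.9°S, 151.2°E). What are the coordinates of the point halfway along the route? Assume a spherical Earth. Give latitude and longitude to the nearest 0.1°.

Write both endpoints as unit vectors p₁, p₂ with components (cos φ cos λ, cos φ sin λ, sin φ).
The central angle between the endpoints is δ = arccos(p₁·p₂) ≈ 1.963 rad (112.5°).
Interpolate at f = 1/2 with slerp weights a = sin((1−f)δ)/sin δ ≈ 0.900, b = sin(fδ)/sin δ ≈ 0.900.
p = a·p₁ + b·p₂ ≈ (-0.975, -0.132, 0.180); φ = arcsin(p_z) ≈ 10.39°, λ = atan2(p_y, p_x) ≈ -172.30°.

≈ (10.4°N, 172.3°W)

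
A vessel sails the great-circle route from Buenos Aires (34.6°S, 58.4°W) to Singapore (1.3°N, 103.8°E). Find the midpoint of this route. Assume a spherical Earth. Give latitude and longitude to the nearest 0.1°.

From cos δ = sin φ₁ sin φ₂ + cos φ₁ cos φ₂ cos Δλ, the central angle is δ ≈ 2.492 rad (142.8°).
Interpolate at f = 1/2 with slerp weights a = sin((1−f)δ)/sin δ ≈ 1.567, b = sin(fδ)/sin δ ≈ 1.567.
p = a·p₁ + b·p₂ ≈ (0.302, 0.423, -0.854); φ = arcsin(p_z) ≈ -58.69°, λ = atan2(p_y, p_x) ≈ 54.44°.

≈ (58.7°S, 54.4°E)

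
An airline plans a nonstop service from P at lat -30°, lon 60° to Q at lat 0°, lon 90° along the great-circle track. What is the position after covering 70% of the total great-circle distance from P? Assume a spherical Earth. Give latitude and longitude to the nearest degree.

Convert each endpoint to a unit vector on the sphere (x = cos φ cos λ, y = cos φ sin λ, z = sin φ).
The central angle between the endpoints is δ = arccos(p₁·p₂) ≈ 0.723 rad (41.4°).
Interpolate at f = 0.70 with slerp weights a = sin((1−f)δ)/sin δ ≈ 0.325, b = sin(fδ)/sin δ ≈ 0.733.
p = a·p₁ + b·p₂ ≈ (0.141, 0.977, -0.163); φ = arcsin(p_z) ≈ -9.36°, λ = atan2(p_y, p_x) ≈ 81.79°.

≈ lat -9°, lon 82°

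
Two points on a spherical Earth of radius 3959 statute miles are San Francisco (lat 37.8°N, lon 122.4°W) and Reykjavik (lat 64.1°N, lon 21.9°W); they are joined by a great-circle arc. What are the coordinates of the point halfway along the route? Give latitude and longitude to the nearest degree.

≈ lat 61°N, lon 91°W

The haversine formula gives a central angle δ ≈ 1.060 rad (60.8°) between the endpoints.
Interpolate at f = 1/2 with slerp weights a = sin((1−f)δ)/sin δ ≈ 0.580, b = sin(fδ)/sin δ ≈ 0.580.
p = a·p₁ + b·p₂ ≈ (-0.010, -0.481, 0.877); φ = arcsin(p_z) ≈ 61.24°, λ = atan2(p_y, p_x) ≈ -91.25°.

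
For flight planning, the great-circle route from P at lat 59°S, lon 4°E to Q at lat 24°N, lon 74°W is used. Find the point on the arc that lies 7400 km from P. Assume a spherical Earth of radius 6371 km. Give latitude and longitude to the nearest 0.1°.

≈ lat 9.2°S, lon 55.1°W

Write both endpoints as unit vectors p₁, p₂ with components (cos φ cos λ, cos φ sin λ, sin φ).
The central angle between the endpoints is δ = arccos(p₁·p₂) ≈ 1.824 rad (104.5°). The total great-circle distance is δ·R ≈ 1.824 × 6371 ≈ 11623 km, so the target fraction is f = 7400/11623 ≈ 0.637.
Interpolate at f ≈ 0.637 with slerp weights a = sin((1−f)δ)/sin δ ≈ 0.636, b = sin(fδ)/sin δ ≈ 0.948.
p = a·p₁ + b·p₂ ≈ (0.565, -0.809, -0.159); φ = arcsin(p_z) ≈ -9.17°, λ = atan2(p_y, p_x) ≈ -55.07°.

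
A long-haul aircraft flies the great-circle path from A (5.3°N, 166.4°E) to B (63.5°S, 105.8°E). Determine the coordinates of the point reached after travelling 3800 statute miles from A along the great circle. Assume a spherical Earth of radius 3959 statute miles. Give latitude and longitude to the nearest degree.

≈ (44°S, 140°E)

The haversine formula gives a central angle δ ≈ 1.435 rad (82.2°) between the endpoints. The total great-circle distance is δ·R ≈ 1.435 × 3959 ≈ 5681 mi, so the target fraction is f = 3800/5681 ≈ 0.669.
Interpolate at f ≈ 0.669 with slerp weights a = sin((1−f)δ)/sin δ ≈ 0.462, b = sin(fδ)/sin δ ≈ 0.827.
p = a·p₁ + b·p₂ ≈ (-0.547, 0.463, -0.697); φ = arcsin(p_z) ≈ -44.20°, λ = atan2(p_y, p_x) ≈ 139.77°.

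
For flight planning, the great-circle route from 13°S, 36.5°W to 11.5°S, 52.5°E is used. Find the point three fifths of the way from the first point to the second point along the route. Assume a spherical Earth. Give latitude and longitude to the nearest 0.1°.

≈ 16.6°S, 17.2°E

Write both endpoints as unit vectors p₁, p₂ with components (cos φ cos λ, cos φ sin λ, sin φ).
The central angle between the endpoints is δ = arccos(p₁·p₂) ≈ 1.509 rad (86.5°).
Interpolate at f = 3/5 with slerp weights a = sin((1−f)δ)/sin δ ≈ 0.569, b = sin(fδ)/sin δ ≈ 0.788.
p = a·p₁ + b·p₂ ≈ (0.916, 0.283, -0.285); φ = arcsin(p_z) ≈ -16.56°, λ = atan2(p_y, p_x) ≈ 17.18°.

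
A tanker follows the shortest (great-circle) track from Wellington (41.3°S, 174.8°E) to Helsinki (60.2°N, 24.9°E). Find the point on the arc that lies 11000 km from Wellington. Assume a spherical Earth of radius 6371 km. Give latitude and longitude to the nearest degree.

Convert each endpoint to a unit vector on the sphere (x = cos φ cos λ, y = cos φ sin λ, z = sin φ).
The central angle between the endpoints is δ = arccos(p₁·p₂) ≈ 2.681 rad (153.6°). The total great-circle distance is δ·R ≈ 2.681 × 6371 ≈ 17080 km, so the target fraction is f = 11000/17080 ≈ 0.644.
Interpolate at f ≈ 0.644 with slerp weights a = sin((1−f)δ)/sin δ ≈ 1.835, b = sin(fδ)/sin δ ≈ 2.222.
p = a·p₁ + b·p₂ ≈ (-0.371, 0.590, 0.717); φ = arcsin(p_z) ≈ 45.80°, λ = atan2(p_y, p_x) ≈ 122.20°.

≈ 46°N, 122°E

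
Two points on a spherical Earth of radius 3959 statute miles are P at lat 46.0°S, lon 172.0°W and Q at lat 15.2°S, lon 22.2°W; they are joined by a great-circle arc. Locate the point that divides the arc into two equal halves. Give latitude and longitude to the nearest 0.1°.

≈ lat 62.8°S, lon 66.0°W

Write both endpoints as unit vectors p₁, p₂ with components (cos φ cos λ, cos φ sin λ, sin φ).
The central angle between the endpoints is δ = arccos(p₁·p₂) ≈ 1.972 rad (113.0°).
Interpolate at f = 1/2 with slerp weights a = sin((1−f)δ)/sin δ ≈ 0.906, b = sin(fδ)/sin δ ≈ 0.906.
p = a·p₁ + b·p₂ ≈ (0.186, -0.418, -0.889); φ = arcsin(p_z) ≈ -62.77°, λ = atan2(p_y, p_x) ≈ -65.98°.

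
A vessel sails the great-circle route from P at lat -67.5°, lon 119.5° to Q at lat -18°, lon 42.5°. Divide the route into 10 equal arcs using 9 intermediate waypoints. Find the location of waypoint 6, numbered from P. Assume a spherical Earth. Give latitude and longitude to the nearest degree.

The haversine formula gives a central angle δ ≈ 1.195 rad (68.4°) between the endpoints.
Interpolate at f = 6/10 with slerp weights a = sin((1−f)δ)/sin δ ≈ 0.494, b = sin(fδ)/sin δ ≈ 0.706.
p = a·p₁ + b·p₂ ≈ (0.402, 0.619, -0.675); φ = arcsin(p_z) ≈ -42.46°, λ = atan2(p_y, p_x) ≈ 56.97°.

≈ lat -42°, lon 57°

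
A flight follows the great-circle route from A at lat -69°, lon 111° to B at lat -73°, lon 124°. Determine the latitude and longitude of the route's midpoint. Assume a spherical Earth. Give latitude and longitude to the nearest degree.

≈ lat -71°, lon 117°

Write both endpoints as unit vectors p₁, p₂ with components (cos φ cos λ, cos φ sin λ, sin φ).
The central angle between the endpoints is δ = arccos(p₁·p₂) ≈ 0.101 rad (5.8°).
Interpolate at f = 1/2 with slerp weights a = sin((1−f)δ)/sin δ ≈ 0.501, b = sin(fδ)/sin δ ≈ 0.501.
p = a·p₁ + b·p₂ ≈ (-0.146, 0.289, -0.946); φ = arcsin(p_z) ≈ -71.11°, λ = atan2(p_y, p_x) ≈ 116.84°.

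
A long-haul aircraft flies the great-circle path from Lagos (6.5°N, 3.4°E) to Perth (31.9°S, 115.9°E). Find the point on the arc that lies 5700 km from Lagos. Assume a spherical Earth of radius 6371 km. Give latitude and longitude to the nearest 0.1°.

≈ 19.8°S, 48.1°E

Convert each endpoint to a unit vector on the sphere (x = cos φ cos λ, y = cos φ sin λ, z = sin φ).
The central angle between the endpoints is δ = arccos(p₁·p₂) ≈ 1.963 rad (112.5°). The total great-circle distance is δ·R ≈ 1.963 × 6371 ≈ 12509 km, so the target fraction is f = 5700/12509 ≈ 0.456.
Interpolate at f ≈ 0.456 with slerp weights a = sin((1−f)δ)/sin δ ≈ 0.949, b = sin(fδ)/sin δ ≈ 0.844.
p = a·p₁ + b·p₂ ≈ (0.628, 0.701, -0.339); φ = arcsin(p_z) ≈ -19.80°, λ = atan2(p_y, p_x) ≈ 48.13°.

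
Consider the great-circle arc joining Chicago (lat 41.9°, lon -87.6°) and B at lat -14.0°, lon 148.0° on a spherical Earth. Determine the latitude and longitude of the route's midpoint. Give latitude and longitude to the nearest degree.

≈ lat 27°, lon -164°

From cos δ = sin φ₁ sin φ₂ + cos φ₁ cos φ₂ cos Δλ, the central angle is δ ≈ 2.177 rad (124.7°).
Interpolate at f = 1/2 with slerp weights a = sin((1−f)δ)/sin δ ≈ 1.078, b = sin(fδ)/sin δ ≈ 1.078.
p = a·p₁ + b·p₂ ≈ (-0.853, -0.247, 0.459); φ = arcsin(p_z) ≈ 27.33°, λ = atan2(p_y, p_x) ≈ -163.84°.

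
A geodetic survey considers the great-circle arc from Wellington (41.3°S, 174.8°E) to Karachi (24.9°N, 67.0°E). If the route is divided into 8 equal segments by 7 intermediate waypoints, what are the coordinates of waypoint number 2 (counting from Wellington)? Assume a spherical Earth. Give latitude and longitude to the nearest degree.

≈ 31°S, 140°E

Convert each endpoint to a unit vector on the sphere (x = cos φ cos λ, y = cos φ sin λ, z = sin φ).
The central angle between the endpoints is δ = arccos(p₁·p₂) ≈ 2.079 rad (119.1°).
Interpolate at f = 2/8 with slerp weights a = sin((1−f)δ)/sin δ ≈ 1.144, b = sin(fδ)/sin δ ≈ 0.568.
p = a·p₁ + b·p₂ ≈ (-0.655, 0.552, -0.516); φ = arcsin(p_z) ≈ -31.06°, λ = atan2(p_y, p_x) ≈ 139.85°.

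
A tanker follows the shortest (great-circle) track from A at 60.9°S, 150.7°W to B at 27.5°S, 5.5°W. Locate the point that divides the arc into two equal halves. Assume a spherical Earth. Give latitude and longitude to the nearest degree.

≈ 67°S, 35°W

Convert each endpoint to a unit vector on the sphere (x = cos φ cos λ, y = cos φ sin λ, z = sin φ).
The central angle between the endpoints is δ = arccos(p₁·p₂) ≈ 1.522 rad (87.2°).
Interpolate at f = 1/2 with slerp weights a = sin((1−f)δ)/sin δ ≈ 0.690, b = sin(fδ)/sin δ ≈ 0.690.
p = a·p₁ + b·p₂ ≈ (0.317, -0.223, -0.922); φ = arcsin(p_z) ≈ -67.21°, λ = atan2(p_y, p_x) ≈ -35.15°.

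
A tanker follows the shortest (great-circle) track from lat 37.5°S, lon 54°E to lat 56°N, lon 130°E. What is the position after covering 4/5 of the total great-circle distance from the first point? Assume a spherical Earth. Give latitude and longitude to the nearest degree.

≈ lat 40°N, lon 105°E

The haversine formula gives a central angle δ ≈ 1.979 rad (113.4°) between the endpoints.
Interpolate at f = 4/5 with slerp weights a = sin((1−f)δ)/sin δ ≈ 0.420, b = sin(fδ)/sin δ ≈ 1.090.
p = a·p₁ + b·p₂ ≈ (-0.196, 0.736, 0.648); φ = arcsin(p_z) ≈ 40.36°, λ = atan2(p_y, p_x) ≈ 104.88°.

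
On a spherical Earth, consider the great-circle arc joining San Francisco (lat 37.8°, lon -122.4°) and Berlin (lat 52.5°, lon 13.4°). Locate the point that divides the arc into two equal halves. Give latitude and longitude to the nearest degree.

Write both endpoints as unit vectors p₁, p₂ with components (cos φ cos λ, cos φ sin λ, sin φ).
The central angle between the endpoints is δ = arccos(p₁·p₂) ≈ 1.429 rad (81.9°).
Interpolate at f = 1/2 with slerp weights a = sin((1−f)δ)/sin δ ≈ 0.662, b = sin(fδ)/sin δ ≈ 0.662.
p = a·p₁ + b·p₂ ≈ (0.112, -0.348, 0.931); φ = arcsin(p_z) ≈ 68.55°, λ = atan2(p_y, p_x) ≈ -72.21°.

≈ lat 69°, lon -72°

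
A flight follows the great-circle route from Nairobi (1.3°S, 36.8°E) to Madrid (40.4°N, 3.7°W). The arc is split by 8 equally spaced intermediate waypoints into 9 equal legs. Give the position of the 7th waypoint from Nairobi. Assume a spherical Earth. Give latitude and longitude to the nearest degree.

Write both endpoints as unit vectors p₁, p₂ with components (cos φ cos λ, cos φ sin λ, sin φ).
The central angle between the endpoints is δ = arccos(p₁·p₂) ≈ 0.971 rad (55.7°).
Interpolate at f = 7/9 with slerp weights a = sin((1−f)δ)/sin δ ≈ 0.259, b = sin(fδ)/sin δ ≈ 0.830.
p = a·p₁ + b·p₂ ≈ (0.839, 0.115, 0.532); φ = arcsin(p_z) ≈ 32.16°, λ = atan2(p_y, p_x) ≈ 7.78°.

≈ 32°N, 8°E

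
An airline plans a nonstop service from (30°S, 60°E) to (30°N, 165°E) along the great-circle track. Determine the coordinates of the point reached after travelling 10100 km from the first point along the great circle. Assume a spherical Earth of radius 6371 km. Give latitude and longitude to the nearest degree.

≈ (19°N, 140°E)

The haversine formula gives a central angle δ ≈ 2.031 rad (116.4°) between the endpoints. The total great-circle distance is δ·R ≈ 2.031 × 6371 ≈ 12939 km, so the target fraction is f = 10100/12939 ≈ 0.781.
Interpolate at f ≈ 0.781 with slerp weights a = sin((1−f)δ)/sin δ ≈ 0.481, b = sin(fδ)/sin δ ≈ 1.116.
p = a·p₁ + b·p₂ ≈ (-0.725, 0.611, 0.317); φ = arcsin(p_z) ≈ 18.51°, λ = atan2(p_y, p_x) ≈ 139.89°.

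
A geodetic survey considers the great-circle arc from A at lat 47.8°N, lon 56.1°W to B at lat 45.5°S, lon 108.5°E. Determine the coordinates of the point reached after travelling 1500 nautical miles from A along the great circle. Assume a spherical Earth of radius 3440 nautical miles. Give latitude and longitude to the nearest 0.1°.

Convert each endpoint to a unit vector on the sphere (x = cos φ cos λ, y = cos φ sin λ, z = sin φ).
The central angle between the endpoints is δ = arccos(p₁·p₂) ≈ 2.953 rad (169.2°). The total great-circle distance is δ·R ≈ 2.953 × 3440 ≈ 10159 nmi, so the target fraction is f = 1500/10159 ≈ 0.148.
Interpolate at f ≈ 0.148 with slerp weights a = sin((1−f)δ)/sin δ ≈ 3.121, b = sin(fδ)/sin δ ≈ 2.254.
p = a·p₁ + b·p₂ ≈ (0.668, -0.242, 0.704); φ = arcsin(p_z) ≈ 44.75°, λ = atan2(p_y, p_x) ≈ -19.89°.

≈ lat 44.8°N, lon 19.9°W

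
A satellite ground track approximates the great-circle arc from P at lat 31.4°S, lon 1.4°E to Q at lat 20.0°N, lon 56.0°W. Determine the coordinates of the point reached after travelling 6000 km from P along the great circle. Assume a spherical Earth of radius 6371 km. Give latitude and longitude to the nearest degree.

≈ lat 5°N, lon 40°W

From cos δ = sin φ₁ sin φ₂ + cos φ₁ cos φ₂ cos Δλ, the central angle is δ ≈ 1.314 rad (75.3°). The total great-circle distance is δ·R ≈ 1.314 × 6371 ≈ 8372 km, so the target fraction is f = 6000/8372 ≈ 0.717.
Interpolate at f ≈ 0.717 with slerp weights a = sin((1−f)δ)/sin δ ≈ 0.376, b = sin(fδ)/sin δ ≈ 0.836.
p = a·p₁ + b·p₂ ≈ (0.760, -0.643, 0.090); φ = arcsin(p_z) ≈ 5.16°, λ = atan2(p_y, p_x) ≈ -40.25°.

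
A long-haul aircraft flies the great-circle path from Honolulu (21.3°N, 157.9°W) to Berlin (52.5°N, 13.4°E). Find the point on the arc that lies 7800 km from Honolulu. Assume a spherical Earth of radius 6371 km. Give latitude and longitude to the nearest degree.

≈ 85°N, 53°W

Write both endpoints as unit vectors p₁, p₂ with components (cos φ cos λ, cos φ sin λ, sin φ).
The central angle between the endpoints is δ = arccos(p₁·p₂) ≈ 1.847 rad (105.8°). The total great-circle distance is δ·R ≈ 1.847 × 6371 ≈ 11766 km, so the target fraction is f = 7800/11766 ≈ 0.663.
Interpolate at f ≈ 0.663 with slerp weights a = sin((1−f)δ)/sin δ ≈ 0.606, b = sin(fδ)/sin δ ≈ 0.978.
p = a·p₁ + b·p₂ ≈ (0.056, -0.074, 0.996); φ = arcsin(p_z) ≈ 84.66°, λ = atan2(p_y, p_x) ≈ -53.16°.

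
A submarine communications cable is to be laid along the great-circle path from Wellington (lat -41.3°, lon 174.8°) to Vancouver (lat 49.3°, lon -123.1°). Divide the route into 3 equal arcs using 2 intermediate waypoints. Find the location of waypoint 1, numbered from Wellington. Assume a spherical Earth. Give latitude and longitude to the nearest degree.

From cos δ = sin φ₁ sin φ₂ + cos φ₁ cos φ₂ cos Δλ, the central angle is δ ≈ 1.845 rad (105.7°).
Interpolate at f = 1/3 with slerp weights a = sin((1−f)δ)/sin δ ≈ 0.979, b = sin(fδ)/sin δ ≈ 0.600.
p = a·p₁ + b·p₂ ≈ (-0.946, -0.261, -0.192); φ = arcsin(p_z) ≈ -11.06°, λ = atan2(p_y, p_x) ≈ -164.59°.

≈ lat -11°, lon -165°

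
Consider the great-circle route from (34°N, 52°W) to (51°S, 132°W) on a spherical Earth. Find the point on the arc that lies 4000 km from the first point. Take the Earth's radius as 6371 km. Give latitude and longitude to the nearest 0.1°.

Convert each endpoint to a unit vector on the sphere (x = cos φ cos λ, y = cos φ sin λ, z = sin φ).
The central angle between the endpoints is δ = arccos(p₁·p₂) ≈ 1.922 rad (110.1°). The total great-circle distance is δ·R ≈ 1.922 × 6371 ≈ 12245 km, so the target fraction is f = 4000/12245 ≈ 0.327.
Interpolate at f ≈ 0.327 with slerp weights a = sin((1−f)δ)/sin δ ≈ 1.024, b = sin(fδ)/sin δ ≈ 0.626.
p = a·p₁ + b·p₂ ≈ (0.259, -0.962, 0.087); φ = arcsin(p_z) ≈ 4.97°, λ = atan2(p_y, p_x) ≈ -74.90°.

≈ (5.0°N, 74.9°W)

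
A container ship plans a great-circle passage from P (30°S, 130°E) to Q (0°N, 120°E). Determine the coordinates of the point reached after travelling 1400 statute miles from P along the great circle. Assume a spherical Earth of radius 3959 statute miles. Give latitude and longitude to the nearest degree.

≈ (11°S, 123°E)

From cos δ = sin φ₁ sin φ₂ + cos φ₁ cos φ₂ cos Δλ, the central angle is δ ≈ 0.549 rad (31.5°). The total great-circle distance is δ·R ≈ 0.549 × 3959 ≈ 2175 mi, so the target fraction is f = 1400/2175 ≈ 0.644.
Interpolate at f ≈ 0.644 with slerp weights a = sin((1−f)δ)/sin δ ≈ 0.372, b = sin(fδ)/sin δ ≈ 0.663.
p = a·p₁ + b·p₂ ≈ (-0.539, 0.821, -0.186); φ = arcsin(p_z) ≈ -10.73°, λ = atan2(p_y, p_x) ≈ 123.27°.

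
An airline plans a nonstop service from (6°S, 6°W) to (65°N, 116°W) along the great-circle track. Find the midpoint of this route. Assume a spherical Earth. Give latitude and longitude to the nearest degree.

≈ (41°N, 31°W)

From cos δ = sin φ₁ sin φ₂ + cos φ₁ cos φ₂ cos Δλ, the central angle is δ ≈ 1.812 rad (103.8°).
Interpolate at f = 1/2 with slerp weights a = sin((1−f)δ)/sin δ ≈ 0.810, b = sin(fδ)/sin δ ≈ 0.810.
p = a·p₁ + b·p₂ ≈ (0.651, -0.392, 0.650); φ = arcsin(p_z) ≈ 40.52°, λ = atan2(p_y, p_x) ≈ -31.04°.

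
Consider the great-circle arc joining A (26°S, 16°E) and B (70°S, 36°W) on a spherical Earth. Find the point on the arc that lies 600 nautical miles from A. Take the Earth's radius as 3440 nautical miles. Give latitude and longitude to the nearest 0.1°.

Convert each endpoint to a unit vector on the sphere (x = cos φ cos λ, y = cos φ sin λ, z = sin φ).
The central angle between the endpoints is δ = arccos(p₁·p₂) ≈ 0.926 rad (53.0°). The total great-circle distance is δ·R ≈ 0.926 × 3440 ≈ 3185 nmi, so the target fraction is f = 600/3185 ≈ 0.188.
Interpolate at f ≈ 0.188 with slerp weights a = sin((1−f)δ)/sin δ ≈ 0.854, b = sin(fδ)/sin δ ≈ 0.217.
p = a·p₁ + b·p₂ ≈ (0.798, 0.168, -0.579); φ = arcsin(p_z) ≈ -35.35°, λ = atan2(p_y, p_x) ≈ 11.89°.

≈ (35.3°S, 11.9°E)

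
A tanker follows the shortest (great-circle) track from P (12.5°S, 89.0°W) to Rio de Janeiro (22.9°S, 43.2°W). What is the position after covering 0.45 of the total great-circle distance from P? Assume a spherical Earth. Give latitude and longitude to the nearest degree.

Convert each endpoint to a unit vector on the sphere (x = cos φ cos λ, y = cos φ sin λ, z = sin φ).
The central angle between the endpoints is δ = arccos(p₁·p₂) ≈ 0.780 rad (44.7°).
Interpolate at f = 0.45 with slerp weights a = sin((1−f)δ)/sin δ ≈ 0.591, b = sin(fδ)/sin δ ≈ 0.489.
p = a·p₁ + b·p₂ ≈ (0.338, -0.886, -0.318); φ = arcsin(p_z) ≈ -18.56°, λ = atan2(p_y, p_x) ≈ -69.09°.

≈ (19°S, 69°W)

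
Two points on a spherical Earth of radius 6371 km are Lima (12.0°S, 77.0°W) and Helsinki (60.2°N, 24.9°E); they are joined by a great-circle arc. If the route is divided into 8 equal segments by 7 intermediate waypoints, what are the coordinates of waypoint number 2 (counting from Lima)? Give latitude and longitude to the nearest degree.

From cos δ = sin φ₁ sin φ₂ + cos φ₁ cos φ₂ cos Δλ, the central angle is δ ≈ 1.855 rad (106.3°).
Interpolate at f = 2/8 with slerp weights a = sin((1−f)δ)/sin δ ≈ 1.025, b = sin(fδ)/sin δ ≈ 0.466.
p = a·p₁ + b·p₂ ≈ (0.436, -0.880, 0.191); φ = arcsin(p_z) ≈ 11.03°, λ = atan2(p_y, p_x) ≈ -63.65°.

≈ 11°N, 64°W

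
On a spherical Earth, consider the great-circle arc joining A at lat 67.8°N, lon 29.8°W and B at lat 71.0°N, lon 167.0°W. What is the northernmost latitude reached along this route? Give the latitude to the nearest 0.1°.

≈ 82.2°N

The great circle lies in the plane with unit normal n̂ = (p₁ × p₂)/|p₁ × p₂|.
Here n̂_z ≈ -0.135; the vertex latitude is φ_max = arccos|n̂_z| ≈ 82.2°.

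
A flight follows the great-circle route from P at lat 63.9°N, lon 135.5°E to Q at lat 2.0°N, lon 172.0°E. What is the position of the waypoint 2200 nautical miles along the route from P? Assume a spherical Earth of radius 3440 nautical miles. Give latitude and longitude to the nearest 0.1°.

≈ lat 31.3°N, lon 162.2°E

Write both endpoints as unit vectors p₁, p₂ with components (cos φ cos λ, cos φ sin λ, sin φ).
The central angle between the endpoints is δ = arccos(p₁·p₂) ≈ 1.176 rad (67.4°). The total great-circle distance is δ·R ≈ 1.176 × 3440 ≈ 4045 nmi, so the target fraction is f = 2200/4045 ≈ 0.544.
Interpolate at f ≈ 0.544 with slerp weights a = sin((1−f)δ)/sin δ ≈ 0.554, b = sin(fδ)/sin δ ≈ 0.647.
p = a·p₁ + b·p₂ ≈ (-0.814, 0.261, 0.520); φ = arcsin(p_z) ≈ 31.31°, λ = atan2(p_y, p_x) ≈ 162.24°.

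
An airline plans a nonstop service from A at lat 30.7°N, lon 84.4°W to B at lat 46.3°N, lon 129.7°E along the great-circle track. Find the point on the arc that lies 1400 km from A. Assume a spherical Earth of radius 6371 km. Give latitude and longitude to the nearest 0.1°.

≈ lat 42.1°N, lon 91.0°W

Convert each endpoint to a unit vector on the sphere (x = cos φ cos λ, y = cos φ sin λ, z = sin φ).
The central angle between the endpoints is δ = arccos(p₁·p₂) ≈ 1.694 rad (97.1°). The total great-circle distance is δ·R ≈ 1.694 × 6371 ≈ 10792 km, so the target fraction is f = 1400/10792 ≈ 0.130.
Interpolate at f ≈ 0.130 with slerp weights a = sin((1−f)δ)/sin δ ≈ 1.003, b = sin(fδ)/sin δ ≈ 0.220.
p = a·p₁ + b·p₂ ≈ (-0.013, -0.741, 0.671); φ = arcsin(p_z) ≈ 42.13°, λ = atan2(p_y, p_x) ≈ -90.99°.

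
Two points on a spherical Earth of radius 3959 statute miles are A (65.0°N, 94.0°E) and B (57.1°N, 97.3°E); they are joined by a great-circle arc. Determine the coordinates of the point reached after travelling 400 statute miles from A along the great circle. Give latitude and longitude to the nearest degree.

From cos δ = sin φ₁ sin φ₂ + cos φ₁ cos φ₂ cos Δλ, the central angle is δ ≈ 0.141 rad (8.1°). The total great-circle distance is δ·R ≈ 0.141 × 3959 ≈ 557 mi, so the target fraction is f = 400/557 ≈ 0.718.
Interpolate at f ≈ 0.718 with slerp weights a = sin((1−f)δ)/sin δ ≈ 0.282, b = sin(fδ)/sin δ ≈ 0.720.
p = a·p₁ + b·p₂ ≈ (-0.058, 0.507, 0.860); φ = arcsin(p_z) ≈ 59.33°, λ = atan2(p_y, p_x) ≈ 96.53°.

≈ (59°N, 97°E)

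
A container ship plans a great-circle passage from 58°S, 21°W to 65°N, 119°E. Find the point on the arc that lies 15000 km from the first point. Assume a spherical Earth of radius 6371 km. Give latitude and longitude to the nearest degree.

≈ 56°N, 70°E

Write both endpoints as unit vectors p₁, p₂ with components (cos φ cos λ, cos φ sin λ, sin φ).
The central angle between the endpoints is δ = arccos(p₁·p₂) ≈ 2.794 rad (160.1°). The total great-circle distance is δ·R ≈ 2.794 × 6371 ≈ 17800 km, so the target fraction is f = 15000/17800 ≈ 0.843.
Interpolate at f ≈ 0.843 with slerp weights a = sin((1−f)δ)/sin δ ≈ 1.249, b = sin(fδ)/sin δ ≈ 2.079.
p = a·p₁ + b·p₂ ≈ (0.192, 0.531, 0.825); φ = arcsin(p_z) ≈ 55.61°, λ = atan2(p_y, p_x) ≈ 70.15°.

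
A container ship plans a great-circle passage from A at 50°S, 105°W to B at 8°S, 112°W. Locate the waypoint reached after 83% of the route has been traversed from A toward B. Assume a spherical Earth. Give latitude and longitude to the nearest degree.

≈ 15°S, 111°W

Convert each endpoint to a unit vector on the sphere (x = cos φ cos λ, y = cos φ sin λ, z = sin φ).
The central angle between the endpoints is δ = arccos(p₁·p₂) ≈ 0.740 rad (42.4°).
Interpolate at f = 0.83 with slerp weights a = sin((1−f)δ)/sin δ ≈ 0.186, b = sin(fδ)/sin δ ≈ 0.855.
p = a·p₁ + b·p₂ ≈ (-0.348, -0.900, -0.261); φ = arcsin(p_z) ≈ -15.16°, λ = atan2(p_y, p_x) ≈ -111.13°.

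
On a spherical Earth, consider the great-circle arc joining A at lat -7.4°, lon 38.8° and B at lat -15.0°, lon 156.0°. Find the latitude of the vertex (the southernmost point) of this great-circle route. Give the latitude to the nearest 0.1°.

The great circle lies in the plane with unit normal n̂ = (p₁ × p₂)/|p₁ × p₂|.
Here n̂_z ≈ +0.932; the vertex latitude is φ_max = arccos|n̂_z| ≈ 21.3°.

≈ -21.3°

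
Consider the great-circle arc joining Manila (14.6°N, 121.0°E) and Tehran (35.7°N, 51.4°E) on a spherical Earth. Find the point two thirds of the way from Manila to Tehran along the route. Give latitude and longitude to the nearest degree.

≈ 33°N, 78°E

The haversine formula gives a central angle δ ≈ 1.136 rad (65.1°) between the endpoints.
Interpolate at f = 2/3 with slerp weights a = sin((1−f)δ)/sin δ ≈ 0.408, b = sin(fδ)/sin δ ≈ 0.758.
p = a·p₁ + b·p₂ ≈ (0.181, 0.819, 0.545); φ = arcsin(p_z) ≈ 33.01°, λ = atan2(p_y, p_x) ≈ 77.56°.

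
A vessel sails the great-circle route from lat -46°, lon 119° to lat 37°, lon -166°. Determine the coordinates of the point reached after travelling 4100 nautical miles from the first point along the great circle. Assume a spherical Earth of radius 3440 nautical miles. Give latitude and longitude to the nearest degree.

The haversine formula gives a central angle δ ≈ 1.864 rad (106.8°) between the endpoints. The total great-circle distance is δ·R ≈ 1.864 × 3440 ≈ 6413 nmi, so the target fraction is f = 4100/6413 ≈ 0.639.
Interpolate at f ≈ 0.639 with slerp weights a = sin((1−f)δ)/sin δ ≈ 0.651, b = sin(fδ)/sin δ ≈ 0.971.
p = a·p₁ + b·p₂ ≈ (-0.971, 0.208, 0.116); φ = arcsin(p_z) ≈ 6.66°, λ = atan2(p_y, p_x) ≈ 167.92°.

≈ lat 7°, lon 168°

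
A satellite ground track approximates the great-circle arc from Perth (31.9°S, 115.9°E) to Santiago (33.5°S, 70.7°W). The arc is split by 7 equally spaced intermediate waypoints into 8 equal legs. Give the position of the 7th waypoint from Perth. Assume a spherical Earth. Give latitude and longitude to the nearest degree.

Convert each endpoint to a unit vector on the sphere (x = cos φ cos λ, y = cos φ sin λ, z = sin φ).
The central angle between the endpoints is δ = arccos(p₁·p₂) ≈ 1.995 rad (114.3°).
Interpolate at f = 7/8 with slerp weights a = sin((1−f)δ)/sin δ ≈ 0.271, b = sin(fδ)/sin δ ≈ 1.081.
p = a·p₁ + b·p₂ ≈ (0.197, -0.644, -0.739); φ = arcsin(p_z) ≈ -47.69°, λ = atan2(p_y, p_x) ≈ -72.95°.

≈ (48°S, 73°W)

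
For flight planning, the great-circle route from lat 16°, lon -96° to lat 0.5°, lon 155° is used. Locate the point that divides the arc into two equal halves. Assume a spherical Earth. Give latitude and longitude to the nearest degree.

≈ lat 14°, lon -152°

From cos δ = sin φ₁ sin φ₂ + cos φ₁ cos φ₂ cos Δλ, the central angle is δ ≈ 1.887 rad (108.1°).
Interpolate at f = 1/2 with slerp weights a = sin((1−f)δ)/sin δ ≈ 0.852, b = sin(fδ)/sin δ ≈ 0.852.
p = a·p₁ + b·p₂ ≈ (-0.857, -0.454, 0.242); φ = arcsin(p_z) ≈ 14.01°, λ = atan2(p_y, p_x) ≈ -152.08°.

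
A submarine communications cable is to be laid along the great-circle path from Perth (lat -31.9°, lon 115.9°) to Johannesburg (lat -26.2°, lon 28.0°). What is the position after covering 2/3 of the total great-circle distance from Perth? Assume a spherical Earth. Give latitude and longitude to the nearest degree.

Write both endpoints as unit vectors p₁, p₂ with components (cos φ cos λ, cos φ sin λ, sin φ).
The central angle between the endpoints is δ = arccos(p₁·p₂) ≈ 1.307 rad (74.9°).
Interpolate at f = 2/3 with slerp weights a = sin((1−f)δ)/sin δ ≈ 0.437, b = sin(fδ)/sin δ ≈ 0.792.
p = a·p₁ + b·p₂ ≈ (0.466, 0.668, -0.581); φ = arcsin(p_z) ≈ -35.51°, λ = atan2(p_y, p_x) ≈ 55.10°.

≈ lat -36°, lon 55°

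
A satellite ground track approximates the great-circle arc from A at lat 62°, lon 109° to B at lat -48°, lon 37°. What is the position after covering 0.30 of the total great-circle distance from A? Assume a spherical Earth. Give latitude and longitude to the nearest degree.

≈ lat 31°, lon 76°

Write both endpoints as unit vectors p₁, p₂ with components (cos φ cos λ, cos φ sin λ, sin φ).
The central angle between the endpoints is δ = arccos(p₁·p₂) ≈ 2.164 rad (124.0°).
Interpolate at f = 0.30 with slerp weights a = sin((1−f)δ)/sin δ ≈ 1.204, b = sin(fδ)/sin δ ≈ 0.729.
p = a·p₁ + b·p₂ ≈ (0.206, 0.828, 0.521); φ = arcsin(p_z) ≈ 31.43°, λ = atan2(p_y, p_x) ≈ 76.06°.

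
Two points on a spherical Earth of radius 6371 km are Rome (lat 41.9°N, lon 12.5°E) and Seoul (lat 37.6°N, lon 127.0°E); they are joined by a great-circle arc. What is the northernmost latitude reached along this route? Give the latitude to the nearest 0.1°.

≈ 57.1°N

The great circle lies in the plane with unit normal n̂ = (p₁ × p₂)/|p₁ × p₂|.
Here n̂_z ≈ +0.544; the vertex latitude is φ_max = arccos|n̂_z| ≈ 57.1°.
Check via Clairaut: cos φ_max = |cos φ₁| · sin C = cos(41.9°)·sin(46.9°) ≈ 0.544, again giving ≈ 57.1°.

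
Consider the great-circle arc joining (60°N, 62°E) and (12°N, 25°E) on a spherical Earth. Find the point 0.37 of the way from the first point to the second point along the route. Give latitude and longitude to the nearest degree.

≈ (44°N, 42°E)

From cos δ = sin φ₁ sin φ₂ + cos φ₁ cos φ₂ cos Δλ, the central angle is δ ≈ 0.964 rad (55.2°).
Interpolate at f = 0.37 with slerp weights a = sin((1−f)δ)/sin δ ≈ 0.695, b = sin(fδ)/sin δ ≈ 0.425.
p = a·p₁ + b·p₂ ≈ (0.540, 0.482, 0.690); φ = arcsin(p_z) ≈ 43.62°, λ = atan2(p_y, p_x) ≈ 41.78°.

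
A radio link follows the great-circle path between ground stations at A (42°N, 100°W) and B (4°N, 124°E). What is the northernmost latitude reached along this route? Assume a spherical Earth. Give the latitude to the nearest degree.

The great circle lies in the plane with unit normal n̂ = (p₁ × p₂)/|p₁ × p₂|.
Here n̂_z ≈ -0.589; the vertex latitude is φ_max = arccos|n̂_z| ≈ 53.9°.
Check via Clairaut: cos φ_max = |cos φ₁| · sin C = cos(42.0°)·sin(52.5°) ≈ 0.589, again giving ≈ 53.9°.

≈ 54°N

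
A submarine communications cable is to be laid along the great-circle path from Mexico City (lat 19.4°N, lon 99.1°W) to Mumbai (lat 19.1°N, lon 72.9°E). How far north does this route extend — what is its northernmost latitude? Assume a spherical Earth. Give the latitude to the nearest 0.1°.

The great circle lies in the plane with unit normal n̂ = (p₁ × p₂)/|p₁ × p₂|.
Here n̂_z ≈ +0.196; the vertex latitude is φ_max = arccos|n̂_z| ≈ 78.7°.
Check via Clairaut: cos φ_max = |cos φ₁| · sin C = cos(19.4°)·sin(12.0°) ≈ 0.196, again giving ≈ 78.7°.

≈ 78.7°N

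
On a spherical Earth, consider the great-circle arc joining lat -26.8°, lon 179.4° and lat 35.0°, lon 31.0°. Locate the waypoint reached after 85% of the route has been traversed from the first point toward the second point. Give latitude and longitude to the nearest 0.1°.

From cos δ = sin φ₁ sin φ₂ + cos φ₁ cos φ₂ cos Δλ, the central angle is δ ≈ 2.650 rad (151.8°).
Interpolate at f = 0.85 with slerp weights a = sin((1−f)δ)/sin δ ≈ 0.819, b = sin(fδ)/sin δ ≈ 1.644.
p = a·p₁ + b·p₂ ≈ (0.423, 0.701, 0.574); φ = arcsin(p_z) ≈ 35.00°, λ = atan2(p_y, p_x) ≈ 58.89°.

≈ lat 35.0°, lon 58.9°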